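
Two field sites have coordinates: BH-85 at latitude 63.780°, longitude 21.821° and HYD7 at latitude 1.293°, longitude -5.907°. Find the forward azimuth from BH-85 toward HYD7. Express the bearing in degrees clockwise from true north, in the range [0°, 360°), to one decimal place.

Δλ = -27.7280°
y = sin Δλ · cos φ₂ = -0.465156
x = cos φ₁ sin φ₂ − sin φ₁ cos φ₂ cos Δλ = -0.783915
θ = atan2(y, x) = -149.3161° → 210.6839° (mod 360°)

210.7°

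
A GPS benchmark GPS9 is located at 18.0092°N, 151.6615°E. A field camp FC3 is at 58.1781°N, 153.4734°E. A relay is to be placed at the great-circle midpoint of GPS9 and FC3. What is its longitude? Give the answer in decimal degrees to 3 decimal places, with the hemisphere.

152.308°E

Bx = cos φ₂ cos Δλ = 0.527017,  By = cos φ₂ sin Δλ = 0.016672
φₘ = atan2(sin φ₁ + sin φ₂, √((cos φ₁ + Bx)² + By²)) = 38.09684°
λₘ = λ₁ + atan2(By, cos φ₁ + Bx) = 152.30775°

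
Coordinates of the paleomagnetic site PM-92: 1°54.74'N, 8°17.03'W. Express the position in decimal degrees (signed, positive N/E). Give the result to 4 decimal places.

+1.9123°, -8.2838°

lat: 1.9123° N → +1.9123°
lon: 8.2838° W → -8.2838°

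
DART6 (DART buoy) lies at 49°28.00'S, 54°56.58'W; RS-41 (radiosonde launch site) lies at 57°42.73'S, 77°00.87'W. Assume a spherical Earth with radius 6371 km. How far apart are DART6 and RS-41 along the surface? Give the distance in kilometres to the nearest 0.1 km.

1709.4 km

DART6: φ = -49.46667°, λ = -54.94300°
RS-41: φ = -57.71217°, λ = -77.01450°
Δφ = -8.2455°,  Δλ = -22.0715°
a = sin²(Δφ/2) + cos φ₁ cos φ₂ sin²(Δλ/2) = 0.017889
c = 2·arcsin(√a) = 0.268305 rad = 15.3727°
d = R·c = 6371 × 0.268305 = 1709.4 km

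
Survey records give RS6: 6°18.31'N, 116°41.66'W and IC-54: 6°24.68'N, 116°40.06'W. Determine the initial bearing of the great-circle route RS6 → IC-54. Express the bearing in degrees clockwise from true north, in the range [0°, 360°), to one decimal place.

14.0°

RS6: φ = +6.30517°, λ = -116.69433°
IC-54: φ = +6.41133°, λ = -116.66767°
Δλ = 0.0267°
y = sin Δλ · cos φ₂ = 0.000463
x = cos φ₁ sin φ₂ − sin φ₁ cos φ₂ cos Δλ = 0.001853
θ = atan2(y, x) = 14.0149° → 14.0149° (mod 360°)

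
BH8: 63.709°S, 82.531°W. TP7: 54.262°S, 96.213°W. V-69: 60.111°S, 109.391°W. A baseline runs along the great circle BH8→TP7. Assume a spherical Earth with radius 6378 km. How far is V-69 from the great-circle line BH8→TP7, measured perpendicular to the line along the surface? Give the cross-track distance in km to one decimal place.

994.9 km

δ₁₃ = central angle BH8→V-69 = 0.227577 rad  (haversine)
θ₁₃ = bearing BH8→V-69 = 273.699°,  θ₁₂ = bearing BH8→TP7 = 317.216°
dₓₜ = R·arcsin(sin δ₁₃ · sin(θ₁₃ − θ₁₂)) = 6378·arcsin(0.22562·sin(-43.517°)) = -994.875 km
|dₓₜ| = 994.875 km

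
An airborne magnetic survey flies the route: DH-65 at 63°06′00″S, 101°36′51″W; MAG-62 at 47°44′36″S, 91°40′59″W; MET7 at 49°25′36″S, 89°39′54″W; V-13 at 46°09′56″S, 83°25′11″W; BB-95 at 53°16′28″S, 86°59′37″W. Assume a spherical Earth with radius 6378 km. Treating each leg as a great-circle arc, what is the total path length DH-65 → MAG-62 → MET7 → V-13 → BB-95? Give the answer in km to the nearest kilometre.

DH-65: φ = -63.10000°, λ = -101.61417°
MAG-62: φ = -47.74333°, λ = -91.68306°
MET7: φ = -49.42667°, λ = -89.66500°
V-13: φ = -46.16556°, λ = -83.41972°
BB-95: φ = -53.27444°, λ = -86.99361°
DH-65→MAG-62: c = 0.284731 rad, d = 1816.02 km
MAG-62→MET7: c = 0.037494 rad, d = 239.14 km
MET7→V-13: c = 0.092691 rad, d = 591.18 km
V-13→BB-95: c = 0.130420 rad, d = 831.82 km
Total = 1816.02 + 239.14 + 591.18 + 831.82 = 3478.16 km

3478 km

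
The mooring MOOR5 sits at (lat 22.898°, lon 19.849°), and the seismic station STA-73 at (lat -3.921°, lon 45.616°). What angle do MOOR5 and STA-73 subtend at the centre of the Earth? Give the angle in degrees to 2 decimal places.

36.77°

Δφ = -26.8190°,  Δλ = 25.7670°
a = sin²(Δφ/2) + cos φ₁ cos φ₂ sin²(Δλ/2) = 0.099472
c = 2·arcsin(√a) = 0.641740 rad = 36.7690°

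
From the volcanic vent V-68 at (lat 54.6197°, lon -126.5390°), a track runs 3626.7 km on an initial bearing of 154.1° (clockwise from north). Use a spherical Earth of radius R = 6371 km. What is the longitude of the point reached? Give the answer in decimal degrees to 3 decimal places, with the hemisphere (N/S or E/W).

111.610°W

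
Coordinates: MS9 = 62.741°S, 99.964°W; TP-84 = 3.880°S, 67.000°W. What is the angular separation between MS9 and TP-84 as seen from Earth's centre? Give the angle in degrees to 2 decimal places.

Δφ = 58.8610°,  Δλ = 32.9640°
a = sin²(Δφ/2) + cos φ₁ cos φ₂ sin²(Δλ/2) = 0.278225
c = 2·arcsin(√a) = 1.111240 rad = 63.6694°

63.67°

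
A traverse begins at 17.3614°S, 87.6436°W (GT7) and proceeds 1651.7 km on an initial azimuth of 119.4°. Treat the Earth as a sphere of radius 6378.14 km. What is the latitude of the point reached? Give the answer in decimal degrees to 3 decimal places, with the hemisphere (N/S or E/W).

24.106°S

δ = d/R = 1651.7/6378.14 = 0.258963 rad
φ₂ = arcsin(sin φ₁ cos δ + cos φ₁ sin δ cos θ)
   = arcsin(-0.29840·0.96666 + 0.95444·0.25608·-0.49090) = -24.10629°
λ₂ = λ₁ + atan2(sin θ sin δ cos φ₁, cos δ − sin φ₁ sin φ₂) = -73.49639°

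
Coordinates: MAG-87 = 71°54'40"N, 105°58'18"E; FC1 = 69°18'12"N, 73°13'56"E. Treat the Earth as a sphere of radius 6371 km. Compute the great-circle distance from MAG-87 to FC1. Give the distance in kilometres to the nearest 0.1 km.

MAG-87: φ = +71.91111°, λ = +105.97167°
FC1: φ = +69.30333°, λ = +73.23222°
Δφ = -2.6078°,  Δλ = -32.7394°
a = sin²(Δφ/2) + cos φ₁ cos φ₂ sin²(Δλ/2) = 0.009234
c = 2·arcsin(√a) = 0.192485 rad = 11.0286°
d = R·c = 6371 × 0.192485 = 1226.3 km

1226.3 km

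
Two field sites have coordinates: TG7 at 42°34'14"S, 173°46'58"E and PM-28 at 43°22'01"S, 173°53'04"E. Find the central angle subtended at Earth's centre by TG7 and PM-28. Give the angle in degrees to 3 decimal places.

TG7: φ = -42.57056°, λ = +173.78278°
PM-28: φ = -43.36694°, λ = +173.88444°
Δφ = -0.7964°,  Δλ = 0.1017°
a = sin²(Δφ/2) + cos φ₁ cos φ₂ sin²(Δλ/2) = 0.000049
c = 2·arcsin(√a) = 0.013960 rad = 0.7999°

0.800°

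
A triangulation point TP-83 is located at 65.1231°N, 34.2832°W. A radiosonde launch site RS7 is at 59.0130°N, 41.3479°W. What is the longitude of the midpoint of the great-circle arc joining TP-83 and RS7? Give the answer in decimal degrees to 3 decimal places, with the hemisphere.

Bx = cos φ₂ cos Δλ = 0.510935,  By = cos φ₂ sin Δλ = -0.063321
φₘ = atan2(sin φ₁ + sin φ₂, √((cos φ₁ + Bx)² + By²)) = 62.11266°
λₘ = λ₁ + atan2(By, cos φ₁ + Bx) = -38.17158°

38.172°W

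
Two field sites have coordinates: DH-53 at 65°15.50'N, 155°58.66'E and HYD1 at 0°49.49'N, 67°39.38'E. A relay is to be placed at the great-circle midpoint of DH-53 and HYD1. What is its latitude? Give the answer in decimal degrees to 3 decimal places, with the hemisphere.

DH-53: φ = +65.25833°, λ = +155.97767°
HYD1: φ = +0.82483°, λ = +67.65633°
Bx = cos φ₂ cos Δλ = 0.029291,  By = cos φ₂ sin Δλ = -0.999467
φₘ = atan2(sin φ₁ + sin φ₂, √((cos φ₁ + Bx)² + By²)) = 40.11073°
λₘ = λ₁ + atan2(By, cos φ₁ + Bx) = 90.11278°

40.111°N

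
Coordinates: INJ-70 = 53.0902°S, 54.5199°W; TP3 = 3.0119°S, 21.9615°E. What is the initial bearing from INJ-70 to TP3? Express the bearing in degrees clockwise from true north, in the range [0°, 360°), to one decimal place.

80.9°

Δλ = 76.4814°
y = sin Δλ · cos φ₂ = 0.970951
x = cos φ₁ sin φ₂ − sin φ₁ cos φ₂ cos Δλ = 0.155098
θ = atan2(y, x) = 80.9244° → 80.9244° (mod 360°)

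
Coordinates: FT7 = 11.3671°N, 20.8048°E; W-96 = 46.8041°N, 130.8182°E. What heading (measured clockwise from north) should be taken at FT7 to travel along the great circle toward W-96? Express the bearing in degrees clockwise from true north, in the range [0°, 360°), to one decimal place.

Δλ = 110.0134°
y = sin Δλ · cos φ₂ = 0.643160
x = cos φ₁ sin φ₂ − sin φ₁ cos φ₂ cos Δλ = 0.760889
θ = atan2(y, x) = 40.2070° → 40.2070° (mod 360°)

40.2°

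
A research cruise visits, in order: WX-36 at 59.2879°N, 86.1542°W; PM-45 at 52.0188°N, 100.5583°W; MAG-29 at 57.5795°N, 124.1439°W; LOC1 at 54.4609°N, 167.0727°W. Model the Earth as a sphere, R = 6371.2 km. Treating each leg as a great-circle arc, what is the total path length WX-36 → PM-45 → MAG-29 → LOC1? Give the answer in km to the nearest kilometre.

WX-36→PM-45: c = 0.189583 rad, d = 1207.87 km
PM-45→MAG-29: c = 0.254726 rad, d = 1622.91 km
MAG-29→LOC1: c = 0.415127 rad, d = 2644.86 km
Total = 1207.87 + 1622.91 + 2644.86 = 5475.64 km

5476 km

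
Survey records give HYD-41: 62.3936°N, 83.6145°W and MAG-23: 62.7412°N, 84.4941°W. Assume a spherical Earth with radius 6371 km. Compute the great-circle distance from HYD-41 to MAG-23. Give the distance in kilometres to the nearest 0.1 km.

59.4 km

Δφ = 0.3476°,  Δλ = -0.8796°
a = sin²(Δφ/2) + cos φ₁ cos φ₂ sin²(Δλ/2) = 0.000022
c = 2·arcsin(√a) = 0.009318 rad = 0.5339°
d = R·c = 6371 × 0.009318 = 59.4 km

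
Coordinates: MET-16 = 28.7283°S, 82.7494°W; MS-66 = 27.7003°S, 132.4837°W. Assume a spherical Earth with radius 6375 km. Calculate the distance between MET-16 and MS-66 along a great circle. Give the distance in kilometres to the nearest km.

4841 km

Δφ = 1.0280°,  Δλ = -49.7343°
a = sin²(Δφ/2) + cos φ₁ cos φ₂ sin²(Δλ/2) = 0.137375
c = 2·arcsin(√a) = 0.759400 rad = 43.5104°
d = R·c = 6375 × 0.759400 = 4841.2 km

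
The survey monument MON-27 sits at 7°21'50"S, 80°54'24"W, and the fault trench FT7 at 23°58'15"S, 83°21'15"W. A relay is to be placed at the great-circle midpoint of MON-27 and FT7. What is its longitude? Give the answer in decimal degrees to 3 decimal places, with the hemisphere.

82.080°W

MON-27: φ = -7.36389°, λ = -80.90667°
FT7: φ = -23.97083°, λ = -83.35417°
Bx = cos φ₂ cos Δλ = 0.912919,  By = cos φ₂ sin Δλ = -0.039021
φₘ = atan2(sin φ₁ + sin φ₂, √((cos φ₁ + Bx)² + By²)) = -15.67075°
λₘ = λ₁ + atan2(By, cos φ₁ + Bx) = -82.08032°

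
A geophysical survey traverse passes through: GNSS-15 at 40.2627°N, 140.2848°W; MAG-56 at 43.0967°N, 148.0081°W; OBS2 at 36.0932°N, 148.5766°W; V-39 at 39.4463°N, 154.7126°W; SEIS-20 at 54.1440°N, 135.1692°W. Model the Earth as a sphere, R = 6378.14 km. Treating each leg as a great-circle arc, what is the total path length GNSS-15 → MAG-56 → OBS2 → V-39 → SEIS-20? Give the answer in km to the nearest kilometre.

4350 km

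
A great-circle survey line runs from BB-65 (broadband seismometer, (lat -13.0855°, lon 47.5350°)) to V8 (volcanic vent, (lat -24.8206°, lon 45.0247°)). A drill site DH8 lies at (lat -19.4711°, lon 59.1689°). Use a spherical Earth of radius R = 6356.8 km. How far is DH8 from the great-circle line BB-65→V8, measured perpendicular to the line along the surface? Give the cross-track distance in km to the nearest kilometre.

δ₁₃ = central angle BB-65→DH8 = 0.224391 rad  (haversine)
θ₁₃ = bearing BB-65→DH8 = 121.301°,  θ₁₂ = bearing BB-65→V8 = 191.049°
dₓₜ = R·arcsin(sin δ₁₃ · sin(θ₁₃ − θ₁₂)) = 6356.8·arcsin(0.22251·sin(-69.747°)) = -1336.850 km
|dₓₜ| = 1336.850 km

1337 km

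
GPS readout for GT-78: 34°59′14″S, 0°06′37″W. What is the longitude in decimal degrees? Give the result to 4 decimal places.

0.1103°W

0° + 6′/60 + 37″/3600 = 0 + 0.10000 + 0.01028 = 0.1103°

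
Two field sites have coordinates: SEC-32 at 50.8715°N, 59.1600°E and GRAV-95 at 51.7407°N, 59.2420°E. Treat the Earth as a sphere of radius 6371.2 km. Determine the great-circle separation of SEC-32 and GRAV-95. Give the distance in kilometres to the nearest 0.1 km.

Δφ = 0.8692°,  Δλ = 0.0820°
a = sin²(Δφ/2) + cos φ₁ cos φ₂ sin²(Δλ/2) = 0.000058
c = 2·arcsin(√a) = 0.015197 rad = 0.8707°
d = R·c = 6371.2 × 0.015197 = 96.8 km

96.8 km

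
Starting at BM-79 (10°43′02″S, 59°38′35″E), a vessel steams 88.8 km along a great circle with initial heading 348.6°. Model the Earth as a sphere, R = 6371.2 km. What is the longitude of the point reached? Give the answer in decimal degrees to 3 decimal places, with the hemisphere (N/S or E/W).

BM-79: φ = -10.71722°, λ = +59.64306°
δ = d/R = 88.8/6371.2 = 0.013938 rad
φ₂ = arcsin(sin φ₁ cos δ + cos φ₁ sin δ cos θ)
   = arcsin(-0.18596·0.99990 + 0.98256·0.01394·0.98027) = -9.93436°
λ₂ = λ₁ + atan2(sin θ sin δ cos φ₁, cos δ − sin φ₁ sin φ₂) = 59.48281°

59.483°E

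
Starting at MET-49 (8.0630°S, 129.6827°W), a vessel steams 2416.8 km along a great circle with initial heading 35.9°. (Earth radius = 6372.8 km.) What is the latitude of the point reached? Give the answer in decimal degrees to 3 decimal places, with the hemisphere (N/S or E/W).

9.592°N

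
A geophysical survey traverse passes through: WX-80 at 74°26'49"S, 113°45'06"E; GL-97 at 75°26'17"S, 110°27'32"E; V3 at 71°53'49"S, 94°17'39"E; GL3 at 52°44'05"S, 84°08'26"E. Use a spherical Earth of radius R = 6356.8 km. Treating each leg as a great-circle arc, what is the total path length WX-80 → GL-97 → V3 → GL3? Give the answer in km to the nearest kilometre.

WX-80: φ = -74.44694°, λ = +113.75167°
GL-97: φ = -75.43806°, λ = +110.45889°
V3: φ = -71.89694°, λ = +94.29417°
GL3: φ = -52.73472°, λ = +84.14056°
WX-80→GL-97: c = 0.022844 rad, d = 145.21 km
GL-97→V3: c = 0.100021 rad, d = 635.81 km
V3→GL3: c = 0.343308 rad, d = 2182.34 km
Total = 145.21 + 635.81 + 2182.34 = 2963.37 km

2963 km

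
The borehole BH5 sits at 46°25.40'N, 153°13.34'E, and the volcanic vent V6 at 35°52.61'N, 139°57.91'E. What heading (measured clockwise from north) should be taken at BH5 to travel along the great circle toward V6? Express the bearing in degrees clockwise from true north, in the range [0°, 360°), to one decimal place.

228.0°

BH5: φ = +46.42333°, λ = +153.22233°
V6: φ = +35.87683°, λ = +139.96517°
Δλ = -13.2572°
y = sin Δλ · cos φ₂ = -0.185815
x = cos φ₁ sin φ₂ − sin φ₁ cos φ₂ cos Δλ = -0.167390
θ = atan2(y, x) = -132.0139° → 227.9861° (mod 360°)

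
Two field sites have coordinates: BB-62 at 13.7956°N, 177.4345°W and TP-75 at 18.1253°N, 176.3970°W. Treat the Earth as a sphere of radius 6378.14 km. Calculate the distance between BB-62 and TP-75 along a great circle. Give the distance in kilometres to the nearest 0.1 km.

494.6 km

Δφ = 4.3297°,  Δλ = 1.0375°
a = sin²(Δφ/2) + cos φ₁ cos φ₂ sin²(Δλ/2) = 0.001503
c = 2·arcsin(√a) = 0.077546 rad = 4.4431°
d = R·c = 6378.14 × 0.077546 = 494.6 km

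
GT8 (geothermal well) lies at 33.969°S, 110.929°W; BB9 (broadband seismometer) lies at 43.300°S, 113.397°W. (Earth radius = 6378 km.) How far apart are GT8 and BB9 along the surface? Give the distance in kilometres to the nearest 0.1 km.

1060.5 km

Δφ = -9.3310°,  Δλ = -2.4680°
a = sin²(Δφ/2) + cos φ₁ cos φ₂ sin²(Δλ/2) = 0.006896
c = 2·arcsin(√a) = 0.166274 rad = 9.5268°
d = R·c = 6378 × 0.166274 = 1060.5 km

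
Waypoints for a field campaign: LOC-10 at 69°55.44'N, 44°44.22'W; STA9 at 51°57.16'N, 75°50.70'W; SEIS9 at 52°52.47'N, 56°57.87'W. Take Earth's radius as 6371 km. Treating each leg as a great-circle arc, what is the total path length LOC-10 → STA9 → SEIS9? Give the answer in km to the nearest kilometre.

3834 km

LOC-10: φ = +69.92400°, λ = -44.73700°
STA9: φ = +51.95267°, λ = -75.84500°
SEIS9: φ = +52.87450°, λ = -56.96450°
LOC-10→STA9: c = 0.400701 rad, d = 2552.87 km
STA9→SEIS9: c = 0.201056 rad, d = 1280.93 km
Total = 2552.87 + 1280.93 = 3833.80 km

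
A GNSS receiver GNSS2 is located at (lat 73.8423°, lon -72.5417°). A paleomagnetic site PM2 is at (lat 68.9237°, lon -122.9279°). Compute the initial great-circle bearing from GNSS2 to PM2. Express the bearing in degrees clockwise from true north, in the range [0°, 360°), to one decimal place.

Δλ = -50.3862°
y = sin Δλ · cos φ₂ = -0.277030
x = cos φ₁ sin φ₂ − sin φ₁ cos φ₂ cos Δλ = 0.039431
θ = atan2(y, x) = -81.8991° → 278.1009° (mod 360°)

278.1°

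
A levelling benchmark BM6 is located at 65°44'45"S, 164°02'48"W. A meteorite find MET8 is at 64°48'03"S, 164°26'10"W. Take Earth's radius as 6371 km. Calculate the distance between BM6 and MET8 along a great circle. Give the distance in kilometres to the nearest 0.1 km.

BM6: φ = -65.74583°, λ = -164.04667°
MET8: φ = -64.80083°, λ = -164.43611°
Δφ = 0.9450°,  Δλ = -0.3894°
a = sin²(Δφ/2) + cos φ₁ cos φ₂ sin²(Δλ/2) = 0.000070
c = 2·arcsin(√a) = 0.016737 rad = 0.9589°
d = R·c = 6371 × 0.016737 = 106.6 km

106.6 km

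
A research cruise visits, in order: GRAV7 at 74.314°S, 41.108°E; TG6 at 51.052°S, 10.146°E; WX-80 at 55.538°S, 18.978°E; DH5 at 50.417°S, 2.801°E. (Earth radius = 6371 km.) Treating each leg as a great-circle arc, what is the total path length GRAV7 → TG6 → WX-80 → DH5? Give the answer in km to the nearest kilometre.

4942 km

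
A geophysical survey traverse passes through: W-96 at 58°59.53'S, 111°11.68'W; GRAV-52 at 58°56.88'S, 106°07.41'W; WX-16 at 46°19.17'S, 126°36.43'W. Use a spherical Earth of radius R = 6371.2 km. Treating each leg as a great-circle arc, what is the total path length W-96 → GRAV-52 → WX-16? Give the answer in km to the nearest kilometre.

W-96: φ = -58.99217°, λ = -111.19467°
GRAV-52: φ = -58.94800°, λ = -106.12350°
WX-16: φ = -46.31950°, λ = -126.60717°
W-96→GRAV-52: c = 0.045620 rad, d = 290.66 km
GRAV-52→WX-16: c = 0.306870 rad, d = 1955.13 km
Total = 290.66 + 1955.13 = 2245.79 km

2246 km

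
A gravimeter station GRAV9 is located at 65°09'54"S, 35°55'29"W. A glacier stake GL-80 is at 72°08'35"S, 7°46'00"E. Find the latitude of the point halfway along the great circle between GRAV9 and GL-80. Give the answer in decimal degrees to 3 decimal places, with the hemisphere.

70.026°S

GRAV9: φ = -65.16500°, λ = -35.92472°
GL-80: φ = -72.14306°, λ = +7.76667°
Bx = cos φ₂ cos Δλ = 0.221724,  By = cos φ₂ sin Δλ = 0.211820
φₘ = atan2(sin φ₁ + sin φ₂, √((cos φ₁ + Bx)² + By²)) = -70.02618°
λₘ = λ₁ + atan2(By, cos φ₁ + Bx) = -17.65789°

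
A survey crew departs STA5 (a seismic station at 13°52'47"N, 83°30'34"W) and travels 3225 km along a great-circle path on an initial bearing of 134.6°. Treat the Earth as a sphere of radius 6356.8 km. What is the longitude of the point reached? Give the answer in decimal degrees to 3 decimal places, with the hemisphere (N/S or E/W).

63.113°W

STA5: φ = +13.87972°, λ = -83.50944°
δ = d/R = 3225/6356.8 = 0.507331 rad
φ₂ = arcsin(sin φ₁ cos δ + cos φ₁ sin δ cos θ)
   = arcsin(0.23988·0.87404 + 0.97080·0.48585·-0.70215) = -6.97913°
λ₂ = λ₁ + atan2(sin θ sin δ cos φ₁, cos δ − sin φ₁ sin φ₂) = -63.11279°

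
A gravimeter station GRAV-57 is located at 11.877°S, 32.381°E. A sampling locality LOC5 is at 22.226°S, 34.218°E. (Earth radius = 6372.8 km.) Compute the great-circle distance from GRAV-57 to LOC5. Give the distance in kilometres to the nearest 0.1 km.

Δφ = -10.3490°,  Δλ = 1.8370°
a = sin²(Δφ/2) + cos φ₁ cos φ₂ sin²(Δλ/2) = 0.008367
c = 2·arcsin(√a) = 0.183198 rad = 10.4964°
d = R·c = 6372.8 × 0.183198 = 1167.5 km

1167.5 km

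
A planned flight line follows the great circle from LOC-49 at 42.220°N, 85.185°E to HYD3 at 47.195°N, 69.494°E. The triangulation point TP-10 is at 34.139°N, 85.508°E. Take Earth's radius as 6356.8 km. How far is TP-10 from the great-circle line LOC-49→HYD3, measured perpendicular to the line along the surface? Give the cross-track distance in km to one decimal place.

765.4 km

δ₁₃ = central angle LOC-49→TP-10 = 0.141109 rad  (haversine)
θ₁₃ = bearing LOC-49→TP-10 = 178.099°,  θ₁₂ = bearing LOC-49→HYD3 = 299.444°
dₓₜ = R·arcsin(sin δ₁₃ · sin(θ₁₃ − θ₁₂)) = 6356.8·arcsin(0.14064·sin(-121.345°)) = -765.391 km
|dₓₜ| = 765.391 km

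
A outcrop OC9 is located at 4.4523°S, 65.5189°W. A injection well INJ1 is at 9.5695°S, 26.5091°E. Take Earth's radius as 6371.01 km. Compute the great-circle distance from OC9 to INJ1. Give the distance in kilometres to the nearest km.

10147 km

Δφ = -5.1172°,  Δλ = 92.0280°
a = sin²(Δφ/2) + cos φ₁ cos φ₂ sin²(Δλ/2) = 0.510942
c = 2·arcsin(√a) = 1.592683 rad = 91.2540°
d = R·c = 6371.01 × 1.592683 = 10147.0 km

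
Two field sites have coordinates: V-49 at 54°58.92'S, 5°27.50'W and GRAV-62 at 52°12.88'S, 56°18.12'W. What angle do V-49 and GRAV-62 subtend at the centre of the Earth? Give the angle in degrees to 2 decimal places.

V-49: φ = -54.98200°, λ = -5.45833°
GRAV-62: φ = -52.21467°, λ = -56.30200°
Δφ = 2.7673°,  Δλ = -50.8437°
a = sin²(Δφ/2) + cos φ₁ cos φ₂ sin²(Δλ/2) = 0.065374
c = 2·arcsin(√a) = 0.517111 rad = 29.6283°

29.63°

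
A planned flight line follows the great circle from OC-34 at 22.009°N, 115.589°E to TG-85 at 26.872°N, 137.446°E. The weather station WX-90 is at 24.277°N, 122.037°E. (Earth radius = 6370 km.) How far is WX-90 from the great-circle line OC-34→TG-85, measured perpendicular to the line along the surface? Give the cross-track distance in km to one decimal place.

49.6 km

δ₁₃ = central angle OC-34→WX-90 = 0.110777 rad  (haversine)
θ₁₃ = bearing OC-34→WX-90 = 67.820°,  θ₁₂ = bearing OC-34→TG-85 = 71.860°
dₓₜ = R·arcsin(sin δ₁₃ · sin(θ₁₃ − θ₁₂)) = 6370·arcsin(0.11055·sin(-4.039°)) = -49.608 km
|dₓₜ| = 49.608 km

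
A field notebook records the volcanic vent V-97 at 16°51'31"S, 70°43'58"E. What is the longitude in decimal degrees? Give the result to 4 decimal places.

70.7328°E

70° + 43′/60 + 58″/3600 = 70 + 0.71667 + 0.01611 = 70.7328°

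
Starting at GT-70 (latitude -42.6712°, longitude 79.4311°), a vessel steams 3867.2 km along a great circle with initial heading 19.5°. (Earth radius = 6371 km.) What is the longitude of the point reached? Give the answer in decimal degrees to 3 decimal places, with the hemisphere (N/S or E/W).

δ = d/R = 3867.2/6371 = 0.607000 rad
φ₂ = arcsin(sin φ₁ cos δ + cos φ₁ sin δ cos θ)
   = arcsin(-0.67779·0.82136 + 0.73526·0.57041·0.94264) = -9.28660°
λ₂ = λ₁ + atan2(sin θ sin δ cos φ₁, cos δ − sin φ₁ sin φ₂) = 90.55517°

90.555°E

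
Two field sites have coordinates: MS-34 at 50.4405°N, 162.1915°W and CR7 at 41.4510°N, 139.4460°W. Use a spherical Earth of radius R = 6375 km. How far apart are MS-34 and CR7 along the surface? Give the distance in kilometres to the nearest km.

Δφ = -8.9895°,  Δλ = 22.7455°
a = sin²(Δφ/2) + cos φ₁ cos φ₂ sin²(Δλ/2) = 0.024703
c = 2·arcsin(√a) = 0.315653 rad = 18.0856°
d = R·c = 6375 × 0.315653 = 2012.3 km

2012 km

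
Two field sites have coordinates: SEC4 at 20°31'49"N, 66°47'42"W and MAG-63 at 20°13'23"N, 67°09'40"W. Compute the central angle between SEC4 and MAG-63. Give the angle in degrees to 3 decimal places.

0.461°

SEC4: φ = +20.53028°, λ = -66.79500°
MAG-63: φ = +20.22306°, λ = -67.16111°
Δφ = -0.3072°,  Δλ = -0.3661°
a = sin²(Δφ/2) + cos φ₁ cos φ₂ sin²(Δλ/2) = 0.000016
c = 2·arcsin(√a) = 0.008039 rad = 0.4606°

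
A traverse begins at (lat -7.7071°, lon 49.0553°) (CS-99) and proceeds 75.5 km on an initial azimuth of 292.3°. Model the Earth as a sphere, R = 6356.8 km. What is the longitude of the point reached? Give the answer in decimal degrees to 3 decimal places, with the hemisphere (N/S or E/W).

δ = d/R = 75.5/6356.8 = 0.011877 rad
φ₂ = arcsin(sin φ₁ cos δ + cos φ₁ sin δ cos θ)
   = arcsin(-0.13411·0.99993 + 0.99097·0.01188·0.37946) = -7.44842°
λ₂ = λ₁ + atan2(sin θ sin δ cos φ₁, cos δ − sin φ₁ sin φ₂) = 48.42033°

48.420°E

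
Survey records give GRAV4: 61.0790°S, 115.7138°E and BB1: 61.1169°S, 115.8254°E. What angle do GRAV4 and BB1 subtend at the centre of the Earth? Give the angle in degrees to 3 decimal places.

0.066°

Δφ = -0.0379°,  Δλ = 0.1116°
a = sin²(Δφ/2) + cos φ₁ cos φ₂ sin²(Δλ/2) = 0.000000
c = 2·arcsin(√a) = 0.001151 rad = 0.0659°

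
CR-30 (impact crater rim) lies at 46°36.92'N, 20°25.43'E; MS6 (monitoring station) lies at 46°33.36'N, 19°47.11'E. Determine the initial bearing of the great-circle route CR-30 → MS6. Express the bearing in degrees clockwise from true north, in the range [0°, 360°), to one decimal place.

262.5°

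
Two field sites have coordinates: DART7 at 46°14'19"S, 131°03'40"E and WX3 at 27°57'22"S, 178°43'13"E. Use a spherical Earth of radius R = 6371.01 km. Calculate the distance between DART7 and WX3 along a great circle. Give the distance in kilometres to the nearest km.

4604 km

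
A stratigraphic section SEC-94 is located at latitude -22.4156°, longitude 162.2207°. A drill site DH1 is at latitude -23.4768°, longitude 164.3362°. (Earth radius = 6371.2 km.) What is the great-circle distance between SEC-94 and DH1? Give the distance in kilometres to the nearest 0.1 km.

246.7 km

Δφ = -1.0612°,  Δλ = 2.1155°
a = sin²(Δφ/2) + cos φ₁ cos φ₂ sin²(Δλ/2) = 0.000375
c = 2·arcsin(√a) = 0.038717 rad = 2.2183°
d = R·c = 6371.2 × 0.038717 = 246.7 km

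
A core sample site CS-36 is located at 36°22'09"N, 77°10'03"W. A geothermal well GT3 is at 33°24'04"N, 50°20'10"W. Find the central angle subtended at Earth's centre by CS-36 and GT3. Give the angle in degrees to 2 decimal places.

22.14°

CS-36: φ = +36.36917°, λ = -77.16750°
GT3: φ = +33.40111°, λ = -50.33611°
Δφ = -2.9681°,  Δλ = 26.8314°
a = sin²(Δφ/2) + cos φ₁ cos φ₂ sin²(Δλ/2) = 0.036857
c = 2·arcsin(√a) = 0.386361 rad = 22.1369°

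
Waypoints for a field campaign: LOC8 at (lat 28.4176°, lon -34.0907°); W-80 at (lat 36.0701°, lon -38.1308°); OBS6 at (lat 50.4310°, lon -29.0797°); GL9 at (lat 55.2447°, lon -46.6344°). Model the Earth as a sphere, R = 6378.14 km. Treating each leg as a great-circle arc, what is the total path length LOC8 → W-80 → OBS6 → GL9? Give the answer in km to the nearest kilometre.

LOC8→W-80: c = 0.146231 rad, d = 932.68 km
W-80→OBS6: c = 0.275308 rad, d = 1755.95 km
OBS6→GL9: c = 0.202528 rad, d = 1291.75 km
Total = 932.68 + 1755.95 + 1291.75 = 3980.39 km

3980 km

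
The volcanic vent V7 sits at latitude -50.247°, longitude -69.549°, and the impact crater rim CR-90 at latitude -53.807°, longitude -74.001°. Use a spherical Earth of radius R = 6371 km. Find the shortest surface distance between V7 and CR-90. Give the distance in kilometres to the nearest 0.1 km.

499.3 km

Δφ = -3.5600°,  Δλ = -4.4520°
a = sin²(Δφ/2) + cos φ₁ cos φ₂ sin²(Δλ/2) = 0.001535
c = 2·arcsin(√a) = 0.078366 rad = 4.4901°
d = R·c = 6371 × 0.078366 = 499.3 km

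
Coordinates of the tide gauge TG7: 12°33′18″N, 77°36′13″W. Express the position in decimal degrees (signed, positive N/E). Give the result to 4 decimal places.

lat: 12.5550° N → +12.5550°
lon: 77.6036° W → -77.6036°

+12.5550°, -77.6036°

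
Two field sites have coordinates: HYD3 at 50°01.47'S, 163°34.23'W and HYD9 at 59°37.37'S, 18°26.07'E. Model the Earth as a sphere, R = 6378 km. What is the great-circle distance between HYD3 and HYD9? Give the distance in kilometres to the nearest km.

7830 km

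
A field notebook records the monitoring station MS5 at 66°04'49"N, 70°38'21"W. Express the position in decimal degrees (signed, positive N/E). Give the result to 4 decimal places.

+66.0803°, -70.6392°

lat: 66.0803° N → +66.0803°
lon: 70.6392° W → -70.6392°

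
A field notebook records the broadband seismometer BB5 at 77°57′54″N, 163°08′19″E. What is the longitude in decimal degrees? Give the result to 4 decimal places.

163° + 8′/60 + 19″/3600 = 163 + 0.13333 + 0.00528 = 163.1386°

163.1386°E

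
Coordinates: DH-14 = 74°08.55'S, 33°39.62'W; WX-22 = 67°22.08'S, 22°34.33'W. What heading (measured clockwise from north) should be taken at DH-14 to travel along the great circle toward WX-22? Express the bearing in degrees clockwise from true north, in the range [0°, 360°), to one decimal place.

DH-14: φ = -74.14250°, λ = -33.66033°
WX-22: φ = -67.36800°, λ = -22.57217°
Δλ = 11.0882°
y = sin Δλ · cos φ₂ = 0.074007
x = cos φ₁ sin φ₂ − sin φ₁ cos φ₂ cos Δλ = 0.111052
θ = atan2(y, x) = 33.6800° → 33.6800° (mod 360°)

33.7°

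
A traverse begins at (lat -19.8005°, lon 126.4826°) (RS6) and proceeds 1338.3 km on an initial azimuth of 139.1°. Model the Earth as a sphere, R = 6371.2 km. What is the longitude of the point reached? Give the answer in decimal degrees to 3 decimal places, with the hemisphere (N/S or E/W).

135.433°E

δ = d/R = 1338.3/6371.2 = 0.210055 rad
φ₂ = arcsin(sin φ₁ cos δ + cos φ₁ sin δ cos θ)
   = arcsin(-0.33875·0.97802 + 0.94088·0.20851·-0.75585) = -28.65849°
λ₂ = λ₁ + atan2(sin θ sin δ cos φ₁, cos δ − sin φ₁ sin φ₂) = 135.43315°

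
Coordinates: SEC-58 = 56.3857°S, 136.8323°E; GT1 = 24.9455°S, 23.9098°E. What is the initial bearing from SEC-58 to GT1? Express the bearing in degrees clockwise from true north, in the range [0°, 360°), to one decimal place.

237.7°

Δλ = -112.9225°
y = sin Δλ · cos φ₂ = -0.835109
x = cos φ₁ sin φ₂ − sin φ₁ cos φ₂ cos Δλ = -0.527581
θ = atan2(y, x) = -122.2827° → 237.7173° (mod 360°)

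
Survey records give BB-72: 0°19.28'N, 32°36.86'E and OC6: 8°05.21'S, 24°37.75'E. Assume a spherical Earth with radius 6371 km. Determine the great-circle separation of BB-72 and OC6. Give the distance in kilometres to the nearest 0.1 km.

1287.4 km

BB-72: φ = +0.32133°, λ = +32.61433°
OC6: φ = -8.08683°, λ = +24.62917°
Δφ = -8.4082°,  Δλ = -7.9852°
a = sin²(Δφ/2) + cos φ₁ cos φ₂ sin²(Δλ/2) = 0.010174
c = 2·arcsin(√a) = 0.202075 rad = 11.5781°
d = R·c = 6371 × 0.202075 = 1287.4 km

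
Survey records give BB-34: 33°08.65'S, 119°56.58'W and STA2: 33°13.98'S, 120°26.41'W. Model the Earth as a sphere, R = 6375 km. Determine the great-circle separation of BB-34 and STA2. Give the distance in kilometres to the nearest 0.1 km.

BB-34: φ = -33.14417°, λ = -119.94300°
STA2: φ = -33.23300°, λ = -120.44017°
Δφ = -0.0888°,  Δλ = -0.4972°
a = sin²(Δφ/2) + cos φ₁ cos φ₂ sin²(Δλ/2) = 0.000014
c = 2·arcsin(√a) = 0.007425 rad = 0.4254°
d = R·c = 6375 × 0.007425 = 47.3 km

47.3 km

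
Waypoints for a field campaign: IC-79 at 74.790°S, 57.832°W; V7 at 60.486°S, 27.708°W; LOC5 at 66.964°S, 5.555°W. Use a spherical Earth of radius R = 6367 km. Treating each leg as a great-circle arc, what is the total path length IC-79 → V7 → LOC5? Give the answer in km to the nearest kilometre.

IC-79→V7: c = 0.312583 rad, d = 1990.21 km
V7→LOC5: c = 0.203403 rad, d = 1295.07 km
Total = 1990.21 + 1295.07 = 3285.28 km

3285 km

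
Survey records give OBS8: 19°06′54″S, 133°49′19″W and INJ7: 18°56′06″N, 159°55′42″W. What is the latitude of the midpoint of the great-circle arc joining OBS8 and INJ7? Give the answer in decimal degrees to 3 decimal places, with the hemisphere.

OBS8: φ = -19.11500°, λ = -133.82194°
INJ7: φ = +18.93500°, λ = -159.92833°
Bx = cos φ₂ cos Δλ = 0.849386,  By = cos φ₂ sin Δλ = -0.416228
φₘ = atan2(sin φ₁ + sin φ₂, √((cos φ₁ + Bx)² + By²)) = -0.09239°
λₘ = λ₁ + atan2(By, cos φ₁ + Bx) = -146.88233°

0.092°S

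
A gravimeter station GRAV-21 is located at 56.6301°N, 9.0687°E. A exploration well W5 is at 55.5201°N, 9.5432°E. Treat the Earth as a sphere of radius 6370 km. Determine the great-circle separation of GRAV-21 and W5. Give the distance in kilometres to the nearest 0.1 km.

126.9 km

Δφ = -1.1100°,  Δλ = 0.4745°
a = sin²(Δφ/2) + cos φ₁ cos φ₂ sin²(Δλ/2) = 0.000099
c = 2·arcsin(√a) = 0.019917 rad = 1.1411°
d = R·c = 6370 × 0.019917 = 126.9 km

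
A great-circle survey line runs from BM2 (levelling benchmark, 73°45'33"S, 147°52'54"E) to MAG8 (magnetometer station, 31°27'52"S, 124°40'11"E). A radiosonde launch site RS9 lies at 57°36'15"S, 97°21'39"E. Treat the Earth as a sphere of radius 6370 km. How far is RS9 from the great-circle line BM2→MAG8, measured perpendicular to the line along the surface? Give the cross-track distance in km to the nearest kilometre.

2059 km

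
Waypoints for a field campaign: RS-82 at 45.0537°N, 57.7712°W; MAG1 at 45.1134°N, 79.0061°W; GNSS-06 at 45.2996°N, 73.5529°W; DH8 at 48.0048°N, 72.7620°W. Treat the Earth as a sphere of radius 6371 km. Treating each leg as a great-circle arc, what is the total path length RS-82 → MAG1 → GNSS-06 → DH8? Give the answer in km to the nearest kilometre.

RS-82→MAG1: c = 0.260931 rad, d = 1662.39 km
MAG1→GNSS-06: c = 0.067123 rad, d = 427.64 km
GNSS-06→DH8: c = 0.048155 rad, d = 306.80 km
Total = 1662.39 + 427.64 + 306.80 = 2396.83 km

2397 km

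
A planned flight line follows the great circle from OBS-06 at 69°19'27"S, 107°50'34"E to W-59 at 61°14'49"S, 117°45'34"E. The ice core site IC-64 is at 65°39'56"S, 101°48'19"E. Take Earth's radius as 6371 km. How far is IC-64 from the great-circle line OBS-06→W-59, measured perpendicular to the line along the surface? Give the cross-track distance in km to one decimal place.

442.0 km

OBS-06: φ = -69.32417°, λ = +107.84278°
W-59: φ = -61.24694°, λ = +117.75944°
IC-64: φ = -65.66556°, λ = +101.80528°
δ₁₃ = central angle OBS-06→IC-64 = 0.075450 rad  (haversine)
θ₁₃ = bearing OBS-06→IC-64 = 324.903°,  θ₁₂ = bearing OBS-06→W-59 = 31.767°
dₓₜ = R·arcsin(sin δ₁₃ · sin(θ₁₃ − θ₁₂)) = 6371·arcsin(0.07538·sin(293.136°)) = -441.970 km
|dₓₜ| = 441.970 km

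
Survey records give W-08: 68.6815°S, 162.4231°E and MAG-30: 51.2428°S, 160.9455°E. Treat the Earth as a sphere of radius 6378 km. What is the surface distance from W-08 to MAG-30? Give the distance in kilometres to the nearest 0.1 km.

1942.8 km

Δφ = 17.4387°,  Δλ = -1.4776°
a = sin²(Δφ/2) + cos φ₁ cos φ₂ sin²(Δλ/2) = 0.023019
c = 2·arcsin(√a) = 0.304615 rad = 17.4532°
d = R·c = 6378 × 0.304615 = 1942.8 km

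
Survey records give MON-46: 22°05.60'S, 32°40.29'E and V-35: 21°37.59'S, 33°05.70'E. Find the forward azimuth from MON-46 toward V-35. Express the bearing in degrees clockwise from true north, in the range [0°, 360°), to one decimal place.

40.2°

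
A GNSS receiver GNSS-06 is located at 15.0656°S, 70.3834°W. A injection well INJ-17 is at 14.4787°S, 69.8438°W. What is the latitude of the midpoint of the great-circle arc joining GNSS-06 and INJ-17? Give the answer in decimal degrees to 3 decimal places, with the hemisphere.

14.772°S

Bx = cos φ₂ cos Δλ = 0.968198,  By = cos φ₂ sin Δλ = 0.009119
φₘ = atan2(sin φ₁ + sin φ₂, √((cos φ₁ + Bx)² + By²)) = -14.77231°
λₘ = λ₁ + atan2(By, cos φ₁ + Bx) = -70.11324°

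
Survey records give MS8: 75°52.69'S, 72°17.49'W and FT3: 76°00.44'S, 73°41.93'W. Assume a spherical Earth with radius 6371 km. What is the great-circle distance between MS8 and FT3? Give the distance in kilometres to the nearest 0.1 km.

40.6 km

MS8: φ = -75.87817°, λ = -72.29150°
FT3: φ = -76.00733°, λ = -73.69883°
Δφ = -0.1292°,  Δλ = -1.4073°
a = sin²(Δφ/2) + cos φ₁ cos φ₂ sin²(Δλ/2) = 0.000010
c = 2·arcsin(√a) = 0.006378 rad = 0.3654°
d = R·c = 6371 × 0.006378 = 40.6 km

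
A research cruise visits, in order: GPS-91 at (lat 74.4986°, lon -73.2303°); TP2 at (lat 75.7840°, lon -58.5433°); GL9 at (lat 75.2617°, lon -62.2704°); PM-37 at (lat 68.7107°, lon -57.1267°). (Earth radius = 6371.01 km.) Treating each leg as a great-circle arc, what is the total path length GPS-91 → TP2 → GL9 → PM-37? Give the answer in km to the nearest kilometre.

GPS-91→TP2: c = 0.069241 rad, d = 441.14 km
TP2→GL9: c = 0.018638 rad, d = 118.74 km
GL9→PM-37: c = 0.117552 rad, d = 748.92 km
Total = 441.14 + 118.74 + 748.92 = 1308.80 km

1309 km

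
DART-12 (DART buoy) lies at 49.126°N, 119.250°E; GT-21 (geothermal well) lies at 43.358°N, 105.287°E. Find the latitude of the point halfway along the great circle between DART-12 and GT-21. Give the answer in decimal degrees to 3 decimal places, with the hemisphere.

46.454°N

Bx = cos φ₂ cos Δλ = 0.705594,  By = cos φ₂ sin Δλ = -0.175441
φₘ = atan2(sin φ₁ + sin φ₂, √((cos φ₁ + Bx)² + By²)) = 46.45437°
λₘ = λ₁ + atan2(By, cos φ₁ + Bx) = 111.89937°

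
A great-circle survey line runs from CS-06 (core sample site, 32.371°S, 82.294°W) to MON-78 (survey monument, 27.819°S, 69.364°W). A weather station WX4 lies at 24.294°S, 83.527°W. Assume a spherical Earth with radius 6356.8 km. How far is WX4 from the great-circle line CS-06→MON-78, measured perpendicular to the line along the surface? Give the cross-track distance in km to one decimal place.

887.9 km

δ₁₃ = central angle CS-06→WX4 = 0.142233 rad  (haversine)
θ₁₃ = bearing CS-06→WX4 = 352.047°,  θ₁₂ = bearing CS-06→MON-78 = 71.203°
dₓₜ = R·arcsin(sin δ₁₃ · sin(θ₁₃ − θ₁₂)) = 6356.8·arcsin(0.14175·sin(280.844°)) = -887.897 km
|dₓₜ| = 887.897 km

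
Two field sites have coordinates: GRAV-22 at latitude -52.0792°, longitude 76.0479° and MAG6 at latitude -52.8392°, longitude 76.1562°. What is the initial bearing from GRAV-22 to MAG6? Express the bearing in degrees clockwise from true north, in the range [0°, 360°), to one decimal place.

Δλ = 0.1083°
y = sin Δλ · cos φ₂ = 0.001142
x = cos φ₁ sin φ₂ − sin φ₁ cos φ₂ cos Δλ = -0.013265
θ = atan2(y, x) = 175.0804° → 175.0804° (mod 360°)

175.1°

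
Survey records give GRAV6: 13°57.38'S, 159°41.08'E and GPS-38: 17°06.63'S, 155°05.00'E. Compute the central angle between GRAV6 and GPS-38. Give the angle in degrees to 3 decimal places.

5.440°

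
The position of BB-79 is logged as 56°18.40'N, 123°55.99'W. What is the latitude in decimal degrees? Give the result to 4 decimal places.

56° + 18.40′/60 = 56 + 0.30667 = 56.3067°

56.3067°N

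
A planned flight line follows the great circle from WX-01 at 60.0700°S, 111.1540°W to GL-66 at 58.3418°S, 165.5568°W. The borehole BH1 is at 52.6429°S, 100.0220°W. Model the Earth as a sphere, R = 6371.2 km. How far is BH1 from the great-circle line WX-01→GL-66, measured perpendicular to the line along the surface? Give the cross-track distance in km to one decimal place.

δ₁₃ = central angle WX-01→BH1 = 0.168043 rad  (haversine)
θ₁₃ = bearing WX-01→BH1 = 44.462°,  θ₁₂ = bearing WX-01→GL-66 = 249.456°
dₓₜ = R·arcsin(sin δ₁₃ · sin(θ₁₃ − θ₁₂)) = 6371.2·arcsin(0.16725·sin(-204.994°)) = 450.620 km
|dₓₜ| = 450.620 km

450.6 km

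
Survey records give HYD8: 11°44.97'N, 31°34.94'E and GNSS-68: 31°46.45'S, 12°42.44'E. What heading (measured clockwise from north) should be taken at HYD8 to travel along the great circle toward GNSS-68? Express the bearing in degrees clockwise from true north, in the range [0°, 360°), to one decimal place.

202.0°

HYD8: φ = +11.74950°, λ = +31.58233°
GNSS-68: φ = -31.77417°, λ = +12.70733°
Δλ = -18.8750°
y = sin Δλ · cos φ₂ = -0.275021
x = cos φ₁ sin φ₂ − sin φ₁ cos φ₂ cos Δλ = -0.679345
θ = atan2(y, x) = -157.9603° → 202.0397° (mod 360°)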